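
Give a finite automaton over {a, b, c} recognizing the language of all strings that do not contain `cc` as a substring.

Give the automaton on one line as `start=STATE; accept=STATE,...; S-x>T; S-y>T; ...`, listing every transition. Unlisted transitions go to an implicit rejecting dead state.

start=q0; accept=q0,q1; q0-a>q0; q0-b>q0; q0-c>q1; q1-a>q0; q1-b>q0; q1-c>q2; q2-a>q2; q2-b>q2; q2-c>q2

This is the complement of 'contains `cc`'. Use the same substring-matching states — q0 through q2 holding how much of `cc` has just been matched — but flip the accepting set: everything except the trap q2 accepts.
With 3 states:
        a   b   c  
>* q0   q0  q0  q1 
 * q1   q0  q0  q2 
   q2   q2  q2  q2 
(> = start, * = accepting)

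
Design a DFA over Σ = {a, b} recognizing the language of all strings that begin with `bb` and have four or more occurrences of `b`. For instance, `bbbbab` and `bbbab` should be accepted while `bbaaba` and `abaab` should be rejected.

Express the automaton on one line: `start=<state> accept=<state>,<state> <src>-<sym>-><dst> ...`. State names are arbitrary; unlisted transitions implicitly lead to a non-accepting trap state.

Build one automaton per condition and run them in lockstep. One (4 states) tracks whether the input so far still matches the prefix `bb`; the other (6 states) tracks the count of `b`s, saturating at 5. Each combined state is a pair, one component from each; accept when both components accept. Minimizing collapses redundant product states.
        a   b  
>  s0   s1  s2 
   s1   s1  s1 
   s2   s1  s3 
   s3   s3  s4 
   s4   s4  s5 
 * s5   s5  s5 
(> = start, * = accepting)

start=s0 accept=s5 s0-a->s1 s0-b->s2 s1-a->s1 s1-b->s1 s2-a->s1 s2-b->s3 s3-a->s3 s3-b->s4 s4-a->s4 s4-b->s5 s5-a->s5 s5-b->s5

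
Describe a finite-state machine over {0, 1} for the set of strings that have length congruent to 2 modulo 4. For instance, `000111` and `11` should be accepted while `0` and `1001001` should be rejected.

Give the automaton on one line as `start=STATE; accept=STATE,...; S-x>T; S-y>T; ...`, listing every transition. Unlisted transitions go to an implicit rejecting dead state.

Count input length modulo 4: every symbol advances one step around the cycle S0 → S1 → S2 → S3 → S0. Accept at S2.
4 states suffice.
        0   1  
>  S0   S1  S1 
   S1   S2  S2 
 * S2   S3  S3 
   S3   S0  S0 
(> = start, * = accepting)

start=S0; accept=S2; S0-0>S1; S0-1>S1; S1-0>S2; S1-1>S2; S2-0>S3; S2-1>S3; S3-0>S0; S3-1>S0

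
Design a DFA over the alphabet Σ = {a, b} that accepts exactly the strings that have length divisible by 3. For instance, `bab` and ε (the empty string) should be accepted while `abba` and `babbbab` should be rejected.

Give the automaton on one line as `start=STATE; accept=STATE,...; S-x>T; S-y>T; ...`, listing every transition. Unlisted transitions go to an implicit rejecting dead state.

start=q0; accept=q0; q0-a>q1; q0-b>q1; q1-a>q2; q1-b>q2; q2-a>q0; q2-b>q0

Only the length mod 3 matters, so use a 3-cycle: from any state, every input symbol moves to the next state, wrapping q2 back to q0. Mark q0 accepting.
A 3-state machine:
        a   b  
>* q0   q1  q1 
   q1   q2  q2 
   q2   q0  q0 
(> = start, * = accepting)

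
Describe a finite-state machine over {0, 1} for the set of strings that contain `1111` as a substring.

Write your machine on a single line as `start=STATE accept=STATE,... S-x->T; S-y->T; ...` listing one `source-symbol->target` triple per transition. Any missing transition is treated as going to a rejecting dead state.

States q0..q3 record the length of the longest prefix of `1111` that matches the current input suffix. Reaching q4 means `1111` has been seen, and we stay there forever. Accept from q4.
With 5 states:
        0   1  
>  q0   q0  q1 
   q1   q0  q2 
   q2   q0  q3 
   q3   q0  q4 
 * q4   q4  q4 
(> = start, * = accepting)

start=q0; accept=q4; q0-0->q0; q0-1->q1; q1-0->q0; q1-1->q2; q2-0->q0; q2-1->q3; q3-0->q0; q3-1->q4; q4-0->q4; q4-1->q4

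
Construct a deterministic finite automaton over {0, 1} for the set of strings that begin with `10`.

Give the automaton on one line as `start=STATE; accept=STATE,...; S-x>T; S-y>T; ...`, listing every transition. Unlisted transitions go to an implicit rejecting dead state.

start=A; accept=C; A-0>D; A-1>B; B-0>C; B-1>D; C-0>C; C-1>C; D-0>D; D-1>D

Check the first 2 symbols one by one: A through B record how many have matched `10` so far; any wrong symbol goes to the dead state D. After all 2 match we enter the accepting sink C.
       0  1 
>  A   D  B 
   B   C  D 
 * C   C  C 
   D   D  D 
(> = start, * = accepting)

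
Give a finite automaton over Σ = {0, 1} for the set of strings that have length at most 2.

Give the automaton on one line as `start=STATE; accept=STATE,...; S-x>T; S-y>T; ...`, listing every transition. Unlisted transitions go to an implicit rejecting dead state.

start=q0; accept=q0,q1,q2; q0-0>q1; q0-1>q1; q1-0>q2; q1-1>q2; q2-0>q3; q2-1>q3; q3-0>q3; q3-1>q3

We only need to distinguish lengths 0, 1, …, 2, and '>2'. Chain q0 → q1 → q2 → q3 on every symbol, with q3 looping. Accepting states: {q0, q1, q2}.
A 4-state machine:
        0   1  
>* q0   q1  q1 
 * q1   q2  q2 
 * q2   q3  q3 
   q3   q3  q3 
(> = start, * = accepting)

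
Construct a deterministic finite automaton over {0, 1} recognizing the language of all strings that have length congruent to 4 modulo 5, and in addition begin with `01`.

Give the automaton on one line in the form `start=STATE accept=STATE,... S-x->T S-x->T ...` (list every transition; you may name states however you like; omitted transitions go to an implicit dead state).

Build one automaton per condition and run them in lockstep. The first has 5 states tracking the input length modulo 5; the second has 4 states tracking whether the input so far still matches the prefix `01`. A product state is a pair (one from each), accepting exactly when both do. Equivalent product states are then merged.
8 states suffice.
        0   1  
>  q0   q1  q2 
   q1   q2  q3 
   q2   q2  q2 
   q3   q4  q4 
   q4   q5  q5 
 * q5   q6  q6 
   q6   q7  q7 
   q7   q3  q3 
(> = start, * = accepting)

start=q0 accept=q5 q0-0->q1 q0-1->q2 q1-0->q2 q1-1->q3 q2-0->q2 q2-1->q2 q3-0->q4 q3-1->q4 q4-0->q5 q4-1->q5 q5-0->q6 q5-1->q6 q6-0->q7 q6-1->q7 q7-0->q3 q7-1->q3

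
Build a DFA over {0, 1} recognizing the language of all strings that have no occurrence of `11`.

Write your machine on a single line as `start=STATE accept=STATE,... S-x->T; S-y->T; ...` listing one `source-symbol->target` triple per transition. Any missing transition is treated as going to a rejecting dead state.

Track partial matches of the forbidden pattern `11`. State C is a dead state reached once `11` has occurred; every other state accepts. A means no part of `11` is currently matched.
       0  1 
>* A   A  B 
 * B   A  C 
   C   C  C 
(> = start, * = accepting)

start=A; accept=A,B; A-0->A; A-1->B; B-0->A; B-1->C; C-0->C; C-1->C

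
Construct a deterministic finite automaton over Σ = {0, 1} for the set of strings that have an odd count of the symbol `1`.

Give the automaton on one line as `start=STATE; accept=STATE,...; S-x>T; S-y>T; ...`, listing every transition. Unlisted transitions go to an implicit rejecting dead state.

start=s0; accept=s1; s0-0>s0; s0-1>s1; s1-0>s1; s1-1>s0

The only thing that matters is how many `1`s have appeared, reduced mod 2. Use one state per residue: s0 for 0, …, s1 for 1. Reading `1` moves to the next residue; anything else stays put. s1 is accepting.
2 states suffice.
        0   1  
>  s0   s0  s1 
 * s1   s1  s0 
(> = start, * = accepting)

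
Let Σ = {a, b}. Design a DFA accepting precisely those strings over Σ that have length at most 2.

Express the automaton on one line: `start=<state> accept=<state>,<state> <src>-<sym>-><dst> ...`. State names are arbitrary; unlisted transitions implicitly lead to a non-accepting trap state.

start=S0 accept=S0,S1,S2 S0-a->S1 S0-b->S1 S1-a->S2 S1-b->S2 S2-a->S3 S2-b->S3 S3-a->S3 S3-b->S3

We only need to distinguish lengths 0, 1, …, 2, and '>2'. Chain S0 → S1 → S2 → S3 on every symbol, with S3 looping. Accepting states: {S0, S1, S2}.
A 4-state machine:
        a   b  
>* S0   S1  S1 
 * S1   S2  S2 
 * S2   S3  S3 
   S3   S3  S3 
(> = start, * = accepting)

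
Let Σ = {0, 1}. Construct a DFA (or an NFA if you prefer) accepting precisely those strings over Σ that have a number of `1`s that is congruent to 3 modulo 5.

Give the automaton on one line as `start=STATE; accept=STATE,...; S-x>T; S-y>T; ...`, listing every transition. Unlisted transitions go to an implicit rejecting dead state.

Keep the running count of `1`s modulo 5: each `1` advances along the cycle s0 → s1 → s2 → s3 → s4 → s0 while other symbols loop. Accept at s3.
5 states suffice.
        0   1  
>  s0   s0  s1 
   s1   s1  s2 
   s2   s2  s3 
 * s3   s3  s4 
   s4   s4  s0 
(> = start, * = accepting)

start=s0; accept=s3; s0-0>s0; s0-1>s1; s1-0>s1; s1-1>s2; s2-0>s2; s2-1>s3; s3-0>s3; s3-1>s4; s4-0>s4; s4-1>s0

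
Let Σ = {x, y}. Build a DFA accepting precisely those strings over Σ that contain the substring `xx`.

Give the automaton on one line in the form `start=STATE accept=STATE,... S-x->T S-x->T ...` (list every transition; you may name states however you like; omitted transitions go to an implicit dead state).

States A..B record the length of the longest prefix of `xx` that matches the current input suffix. Reaching C means `xx` has been seen, and we stay there forever. Accept from C.
A 3-state machine:
       x  y 
>  A   B  A 
   B   C  A 
 * C   C  C 
(> = start, * = accepting)

start=A accept=C A-x->B A-y->A B-x->C B-y->A C-x->C C-y->C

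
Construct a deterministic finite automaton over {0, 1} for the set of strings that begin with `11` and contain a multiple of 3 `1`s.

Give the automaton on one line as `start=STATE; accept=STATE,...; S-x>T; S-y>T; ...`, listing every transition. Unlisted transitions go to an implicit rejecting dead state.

Handle the two conditions separately and then intersect. One (4 states) tracks whether the input so far still matches the prefix `11`; the other (3 states) tracks the count of `1`s modulo 3. Each combined state is a pair, one component from each; accept when both components accept. After merging equivalent states the machine shrinks.
A 6-state machine:
        0   1  
>  q0   q1  q2 
   q1   q1  q1 
   q2   q1  q3 
   q3   q3  q4 
 * q4   q4  q5 
   q5   q5  q3 
(> = start, * = accepting)

start=q0; accept=q4; q0-0>q1; q0-1>q2; q1-0>q1; q1-1>q1; q2-0>q1; q2-1>q3; q3-0>q3; q3-1>q4; q4-0>q4; q4-1>q5; q5-0>q5; q5-1>q3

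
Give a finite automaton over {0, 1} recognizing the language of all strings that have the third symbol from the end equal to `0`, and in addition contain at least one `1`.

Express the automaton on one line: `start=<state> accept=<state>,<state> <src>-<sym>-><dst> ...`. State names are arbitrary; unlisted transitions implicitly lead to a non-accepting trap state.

start=q0 accept=q8,q9,q10,q15,q16,q17,q19 q0-0->q1 q0-1->q2 q1-0->q3 q1-1->q4 q2-0->q5 q2-1->q6 q3-0->q7 q3-1->q8 q4-0->q9 q4-1->q10 q5-0->q11 q5-1->q12 q6-0->q13 q6-1->q14 q7-0->q7 q7-1->q8 q8-0->q9 q8-1->q10 q9-0->q11 q9-1->q12 q10-0->q13 q10-1->q14 q11-0->q15 q11-1->q16 q12-0->q17 q12-1->q10 q13-0->q18 q13-1->q12 q14-0->q13 q14-1->q14 q15-0->q15 q15-1->q16 q16-0->q17 q16-1->q10 q17-0->q18 q17-1->q12 q18-0->q19 q18-1->q16 q19-0->q19 q19-1->q16

Handle the two conditions separately and then intersect. One (15 states) tracks the last 3 symbols read; the other (3 states) tracks the count of `1`s, saturating at 2. Each combined state is a pair, one component from each; accept when both components accept.
          0    1  
>  q0     q1   q2 
   q1     q3   q4 
   q2     q5   q6 
   q3     q7   q8 
   q4     q9  q10 
   q5    q11  q12 
   q6    q13  q14 
   q7     q7   q8 
 * q8     q9  q10 
 * q9    q11  q12 
 * q10   q13  q14 
   q11   q15  q16 
   q12   q17  q10 
   q13   q18  q12 
   q14   q13  q14 
 * q15   q15  q16 
 * q16   q17  q10 
 * q17   q18  q12 
   q18   q19  q16 
 * q19   q19  q16 
(> = start, * = accepting)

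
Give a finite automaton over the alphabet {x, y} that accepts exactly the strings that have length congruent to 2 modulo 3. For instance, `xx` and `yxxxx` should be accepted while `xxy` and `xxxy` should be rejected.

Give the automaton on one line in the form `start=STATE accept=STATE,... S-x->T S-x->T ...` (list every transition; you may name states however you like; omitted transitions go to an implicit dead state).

start=S0 accept=S2 S0-x->S1 S0-y->S1 S1-x->S2 S1-y->S2 S2-x->S0 S2-y->S0

Only the length mod 3 matters, so use a 3-cycle: from any state, every input symbol moves to the next state, wrapping S2 back to S0. Mark S2 accepting.
        x   y  
>  S0   S1  S1 
   S1   S2  S2 
 * S2   S0  S0 
(> = start, * = accepting)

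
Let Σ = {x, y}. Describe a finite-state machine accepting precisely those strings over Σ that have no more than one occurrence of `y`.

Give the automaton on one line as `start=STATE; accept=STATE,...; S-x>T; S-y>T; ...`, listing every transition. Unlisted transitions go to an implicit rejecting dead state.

start=q0; accept=q0,q1; q0-x>q0; q0-y>q1; q1-x>q1; q1-y>q2; q2-x>q2; q2-y>q2

Count `y`s, saturating at 2: state q0 means no `y` yet, q1 means one `y` seen, q2 means more than one. Each `y` increments (capped at q2); other symbols loop. Accept from {q0, q1}.
A 3-state machine:
        x   y  
>* q0   q0  q1 
 * q1   q1  q2 
   q2   q2  q2 
(> = start, * = accepting)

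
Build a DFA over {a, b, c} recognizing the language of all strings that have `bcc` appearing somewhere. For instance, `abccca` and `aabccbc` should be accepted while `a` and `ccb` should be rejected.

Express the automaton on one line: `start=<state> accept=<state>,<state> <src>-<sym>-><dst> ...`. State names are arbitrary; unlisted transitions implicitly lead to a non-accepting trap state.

start=S0 accept=S3 S0-a->S0 S0-b->S1 S0-c->S0 S1-a->S0 S1-b->S1 S1-c->S2 S2-a->S0 S2-b->S1 S2-c->S3 S3-a->S3 S3-b->S3 S3-c->S3

States S0..S2 record the length of the longest prefix of `bcc` that matches the current input suffix. Reaching S3 means `bcc` has been seen, and we stay there forever. Accept from S3.
        a   b   c  
>  S0   S0  S1  S0 
   S1   S0  S1  S2 
   S2   S0  S1  S3 
 * S3   S3  S3  S3 
(> = start, * = accepting)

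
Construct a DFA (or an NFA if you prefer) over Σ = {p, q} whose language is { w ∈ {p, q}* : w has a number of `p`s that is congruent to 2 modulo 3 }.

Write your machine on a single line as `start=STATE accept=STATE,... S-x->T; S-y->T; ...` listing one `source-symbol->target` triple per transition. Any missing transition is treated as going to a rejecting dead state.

start=s0; accept=s2; s0-p->s1; s0-q->s0; s1-p->s2; s1-q->s1; s2-p->s0; s2-q->s2

Keep the running count of `p`s modulo 3: each `p` advances along the cycle s0 → s1 → s2 → s0 while other symbols loop. Accept at s2.
A 3-state machine:
        p   q  
>  s0   s1  s0 
   s1   s2  s1 
 * s2   s0  s2 
(> = start, * = accepting)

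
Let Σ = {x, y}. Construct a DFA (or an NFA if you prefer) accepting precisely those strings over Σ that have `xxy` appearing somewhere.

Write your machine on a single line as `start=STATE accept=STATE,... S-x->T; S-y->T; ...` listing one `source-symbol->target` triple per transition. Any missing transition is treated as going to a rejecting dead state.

States q0..q2 record the length of the longest prefix of `xxy` that matches the current input suffix. Reaching q3 means `xxy` has been seen, and we stay there forever. Accept from q3.
A 4-state machine:
        x   y  
>  q0   q1  q0 
   q1   q2  q0 
   q2   q2  q3 
 * q3   q3  q3 
(> = start, * = accepting)

start=q0; accept=q3; q0-x->q1; q0-y->q0; q1-x->q2; q1-y->q0; q2-x->q2; q2-y->q3; q3-x->q3; q3-y->q3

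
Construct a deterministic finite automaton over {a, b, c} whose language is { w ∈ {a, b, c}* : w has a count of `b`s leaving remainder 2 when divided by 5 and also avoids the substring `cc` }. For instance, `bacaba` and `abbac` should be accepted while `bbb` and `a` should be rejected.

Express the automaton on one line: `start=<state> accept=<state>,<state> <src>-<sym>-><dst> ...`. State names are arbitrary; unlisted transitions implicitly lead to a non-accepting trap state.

start=q0 accept=q3,q7 q0-a->q0 q0-b->q1 q0-c->q2 q1-a->q1 q1-b->q3 q1-c->q4 q2-a->q0 q2-b->q1 q2-c->q5 q3-a->q3 q3-b->q6 q3-c->q7 q4-a->q1 q4-b->q3 q4-c->q5 q5-a->q5 q5-b->q5 q5-c->q5 q6-a->q6 q6-b->q8 q6-c->q9 q7-a->q3 q7-b->q6 q7-c->q5 q8-a->q8 q8-b->q0 q8-c->q10 q9-a->q6 q9-b->q8 q9-c->q5 q10-a->q8 q10-b->q0 q10-c->q5

Handle the two conditions separately and then intersect. One (5 states) tracks the count of `b`s modulo 5; the other (3 states) tracks partial matches of the forbidden pattern `cc`. Each combined state is a pair, one component from each; accept when both components accept. Equivalent product states are then merged.
          a    b    c  
>  q0     q0   q1   q2 
   q1     q1   q3   q4 
   q2     q0   q1   q5 
 * q3     q3   q6   q7 
   q4     q1   q3   q5 
   q5     q5   q5   q5 
   q6     q6   q8   q9 
 * q7     q3   q6   q5 
   q8     q8   q0  q10 
   q9     q6   q8   q5 
   q10    q8   q0   q5 
(> = start, * = accepting)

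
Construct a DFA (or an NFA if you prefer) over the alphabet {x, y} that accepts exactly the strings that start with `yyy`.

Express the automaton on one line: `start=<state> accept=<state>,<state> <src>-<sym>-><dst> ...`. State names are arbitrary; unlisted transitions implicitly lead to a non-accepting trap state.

Check the first 3 symbols one by one: q0 through q2 record how many have matched `yyy` so far; any wrong symbol goes to the dead state q4. After all 3 match we enter the accepting sink q3.
A 5-state machine:
        x   y  
>  q0   q4  q1 
   q1   q4  q2 
   q2   q4  q3 
 * q3   q3  q3 
   q4   q4  q4 
(> = start, * = accepting)

start=q0 accept=q3 q0-x->q4 q0-y->q1 q1-x->q4 q1-y->q2 q2-x->q4 q2-y->q3 q3-x->q3 q3-y->q3 q4-x->q4 q4-y->q4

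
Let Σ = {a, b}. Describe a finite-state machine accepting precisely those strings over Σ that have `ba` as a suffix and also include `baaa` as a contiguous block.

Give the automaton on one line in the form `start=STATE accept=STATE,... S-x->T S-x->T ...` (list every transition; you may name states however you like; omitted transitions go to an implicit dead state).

Handle the two conditions separately and then intersect. One (3 states) tracks how much of the suffix `ba` has currently been matched; the other (5 states) tracks whether and how much of `baaa` has been seen. Each combined state is a pair, one component from each; accept when both components accept.
A 7-state machine:
        a   b  
>  q0   q0  q1 
   q1   q2  q1 
   q2   q3  q1 
   q3   q4  q1 
   q4   q4  q5 
   q5   q6  q5 
 * q6   q4  q5 
(> = start, * = accepting)

start=q0 accept=q6 q0-a->q0 q0-b->q1 q1-a->q2 q1-b->q1 q2-a->q3 q2-b->q1 q3-a->q4 q3-b->q1 q4-a->q4 q4-b->q5 q5-a->q6 q5-b->q5 q6-a->q4 q6-b->q5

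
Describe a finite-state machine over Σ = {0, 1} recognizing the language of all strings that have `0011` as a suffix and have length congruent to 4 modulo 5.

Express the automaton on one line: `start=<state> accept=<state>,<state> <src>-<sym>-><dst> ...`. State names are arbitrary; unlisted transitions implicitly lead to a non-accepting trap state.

Handle the two conditions separately and then intersect. One (5 states) tracks how much of the suffix `0011` has currently been matched; the other (5 states) tracks the input length modulo 5. Each combined state is a pair, one component from each; accept when both components accept. Equivalent product states are then merged.
        0   1  
>  q0   q1  q2 
   q1   q3  q4 
   q2   q4  q4 
   q3   q5  q6 
   q4   q5  q5 
   q5   q7  q7 
   q6   q7  q8 
   q7   q0  q0 
 * q8   q0  q0 
(> = start, * = accepting)

start=q0 accept=q8 q0-0->q1 q0-1->q2 q1-0->q3 q1-1->q4 q2-0->q4 q2-1->q4 q3-0->q5 q3-1->q6 q4-0->q5 q4-1->q5 q5-0->q7 q5-1->q7 q6-0->q7 q6-1->q8 q7-0->q0 q7-1->q0 q8-0->q0 q8-1->q0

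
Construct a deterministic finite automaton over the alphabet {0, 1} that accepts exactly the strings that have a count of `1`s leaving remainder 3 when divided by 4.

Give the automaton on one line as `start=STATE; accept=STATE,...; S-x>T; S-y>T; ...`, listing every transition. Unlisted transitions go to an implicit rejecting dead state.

Keep the running count of `1`s modulo 4: each `1` advances along the cycle A → B → C → D → A while other symbols loop. Accept at D.
       0  1 
>  A   A  B 
   B   B  C 
   C   C  D 
 * D   D  A 
(> = start, * = accepting)

start=A; accept=D; A-0>A; A-1>B; B-0>B; B-1>C; C-0>C; C-1>D; D-0>D; D-1>A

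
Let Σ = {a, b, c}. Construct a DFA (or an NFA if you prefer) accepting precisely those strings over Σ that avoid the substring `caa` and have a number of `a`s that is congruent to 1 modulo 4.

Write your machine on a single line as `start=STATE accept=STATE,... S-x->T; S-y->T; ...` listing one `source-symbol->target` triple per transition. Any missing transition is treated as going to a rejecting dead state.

start=q0; accept=q1,q4,q5; q0-a->q1; q0-b->q0; q0-c->q2; q1-a->q3; q1-b->q1; q1-c->q4; q2-a->q5; q2-b->q0; q2-c->q2; q3-a->q6; q3-b->q3; q3-c->q7; q4-a->q8; q4-b->q1; q4-c->q4; q5-a->q9; q5-b->q1; q5-c->q4; q6-a->q0; q6-b->q6; q6-c->q10; q7-a->q11; q7-b->q3; q7-c->q7; q8-a->q9; q8-b->q3; q8-c->q7; q9-a->q9; q9-b->q9; q9-c->q9; q10-a->q12; q10-b->q6; q10-c->q10; q11-a->q9; q11-b->q6; q11-c->q10; q12-a->q9; q12-b->q0; q12-c->q2

Handle the two conditions separately and then intersect. One (4 states) tracks partial matches of the forbidden pattern `caa`; the other (4 states) tracks the count of `a`s modulo 4. Each combined state is a pair, one component from each; accept when both components accept. Minimizing collapses redundant product states.
13 states suffice.
          a    b    c  
>  q0     q1   q0   q2 
 * q1     q3   q1   q4 
   q2     q5   q0   q2 
   q3     q6   q3   q7 
 * q4     q8   q1   q4 
 * q5     q9   q1   q4 
   q6     q0   q6  q10 
   q7    q11   q3   q7 
   q8     q9   q3   q7 
   q9     q9   q9   q9 
   q10   q12   q6  q10 
   q11    q9   q6  q10 
   q12    q9   q0   q2 
(> = start, * = accepting)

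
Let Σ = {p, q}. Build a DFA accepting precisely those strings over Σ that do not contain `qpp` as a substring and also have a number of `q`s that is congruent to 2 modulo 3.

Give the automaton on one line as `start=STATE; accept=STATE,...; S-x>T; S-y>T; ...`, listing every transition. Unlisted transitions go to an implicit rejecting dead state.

Run two small machines in parallel and take their product. The first has 4 states tracking partial matches of the forbidden pattern `qpp`; the second has 3 states tracking the count of `q`s modulo 3. A product state is a pair (one from each), accepting exactly when both do.
10 states suffice.
        p   q  
>  s0   s0  s1 
   s1   s2  s3 
   s2   s4  s3 
 * s3   s5  s6 
   s4   s4  s7 
 * s5   s7  s6 
   s6   s8  s1 
   s7   s7  s9 
   s8   s9  s1 
   s9   s9  s4 
(> = start, * = accepting)

start=s0; accept=s3,s5; s0-p>s0; s0-q>s1; s1-p>s2; s1-q>s3; s2-p>s4; s2-q>s3; s3-p>s5; s3-q>s6; s4-p>s4; s4-q>s7; s5-p>s7; s5-q>s6; s6-p>s8; s6-q>s1; s7-p>s7; s7-q>s9; s8-p>s9; s8-q>s1; s9-p>s9; s9-q>s4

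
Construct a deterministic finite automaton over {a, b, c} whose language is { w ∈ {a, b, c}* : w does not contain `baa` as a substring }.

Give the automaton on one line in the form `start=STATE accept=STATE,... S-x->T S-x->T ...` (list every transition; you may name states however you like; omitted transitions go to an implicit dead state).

start=q0 accept=q0,q1,q2 q0-a->q0 q0-b->q1 q0-c->q0 q1-a->q2 q1-b->q1 q1-c->q0 q2-a->q3 q2-b->q1 q2-c->q0 q3-a->q3 q3-b->q3 q3-c->q3

This is the complement of 'contains `baa`'. Use the same substring-matching states — q0 through q3 holding how much of `baa` has just been matched — but flip the accepting set: everything except the trap q3 accepts.
        a   b   c  
>* q0   q0  q1  q0 
 * q1   q2  q1  q0 
 * q2   q3  q1  q0 
   q3   q3  q3  q3 
(> = start, * = accepting)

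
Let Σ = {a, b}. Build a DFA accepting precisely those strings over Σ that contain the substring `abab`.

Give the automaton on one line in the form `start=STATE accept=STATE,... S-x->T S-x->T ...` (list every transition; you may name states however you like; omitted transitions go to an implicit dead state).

Track how much of `abab` has been matched so far: state s0 is no progress, s4 is the absorbing accept state reached once `abab` has occurred. Intermediate states record partial matches; on a mismatch, fall back to the longest reusable overlap.
        a   b  
>  s0   s1  s0 
   s1   s1  s2 
   s2   s3  s0 
   s3   s1  s4 
 * s4   s4  s4 
(> = start, * = accepting)

start=s0 accept=s4 s0-a->s1 s0-b->s0 s1-a->s1 s1-b->s2 s2-a->s3 s2-b->s0 s3-a->s1 s3-b->s4 s4-a->s4 s4-b->s4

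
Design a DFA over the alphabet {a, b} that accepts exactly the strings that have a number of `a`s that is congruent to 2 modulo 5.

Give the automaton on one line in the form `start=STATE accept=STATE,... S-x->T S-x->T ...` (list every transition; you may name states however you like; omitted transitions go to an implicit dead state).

The only thing that matters is how many `a`s have appeared, reduced mod 5. Use one state per residue: s0 for 0, …, s4 for 4. Reading `a` moves to the next residue; anything else stays put. s2 is accepting.
A 5-state machine:
        a   b  
>  s0   s1  s0 
   s1   s2  s1 
 * s2   s3  s2 
   s3   s4  s3 
   s4   s0  s4 
(> = start, * = accepting)

start=s0 accept=s2 s0-a->s1 s0-b->s0 s1-a->s2 s1-b->s1 s2-a->s3 s2-b->s2 s3-a->s4 s3-b->s3 s4-a->s0 s4-b->s4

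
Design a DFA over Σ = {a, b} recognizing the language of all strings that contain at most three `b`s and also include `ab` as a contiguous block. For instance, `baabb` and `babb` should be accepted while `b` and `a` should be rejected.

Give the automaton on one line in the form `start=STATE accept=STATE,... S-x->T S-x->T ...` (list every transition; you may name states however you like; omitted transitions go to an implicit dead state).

start=s0 accept=s3,s6,s9 s0-a->s1 s0-b->s2 s1-a->s1 s1-b->s3 s2-a->s4 s2-b->s5 s3-a->s3 s3-b->s6 s4-a->s4 s4-b->s6 s5-a->s7 s5-b->s8 s6-a->s6 s6-b->s9 s7-a->s7 s7-b->s9 s8-a->s8 s8-b->s8 s9-a->s9 s9-b->s8

Run two small machines in parallel and take their product. One (5 states) tracks the count of `b`s, saturating at 4; the other (3 states) tracks whether and how much of `ab` has been seen. Each combined state is a pair, one component from each; accept when both components accept. After merging equivalent states the machine shrinks.
10 states suffice.
        a   b  
>  s0   s1  s2 
   s1   s1  s3 
   s2   s4  s5 
 * s3   s3  s6 
   s4   s4  s6 
   s5   s7  s8 
 * s6   s6  s9 
   s7   s7  s9 
   s8   s8  s8 
 * s9   s9  s8 
(> = start, * = accepting)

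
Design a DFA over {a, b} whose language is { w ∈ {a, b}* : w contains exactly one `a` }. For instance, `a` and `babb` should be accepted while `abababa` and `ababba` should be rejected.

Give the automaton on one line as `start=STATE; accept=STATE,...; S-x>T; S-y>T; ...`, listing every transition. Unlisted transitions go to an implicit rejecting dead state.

start=q0; accept=q1; q0-a>q1; q0-b>q0; q1-a>q2; q1-b>q1; q2-a>q2; q2-b>q2

Only the number of `a`s matters, and only up to 2. Make a chain q0 → q1 → q2 advanced by each `a` (with q2 absorbing); every other symbol self-loops. The accepting set is {q1}.
A 3-state machine:
        a   b  
>  q0   q1  q0 
 * q1   q2  q1 
   q2   q2  q2 
(> = start, * = accepting)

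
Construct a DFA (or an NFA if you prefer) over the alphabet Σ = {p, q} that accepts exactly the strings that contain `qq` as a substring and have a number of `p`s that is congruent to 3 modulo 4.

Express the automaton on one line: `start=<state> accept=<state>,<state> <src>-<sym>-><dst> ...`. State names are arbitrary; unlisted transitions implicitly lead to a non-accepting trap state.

start=s0 accept=s11 s0-p->s1 s0-q->s2 s1-p->s3 s1-q->s4 s2-p->s1 s2-q->s5 s3-p->s6 s3-q->s7 s4-p->s3 s4-q->s8 s5-p->s8 s5-q->s5 s6-p->s0 s6-q->s9 s7-p->s6 s7-q->s10 s8-p->s10 s8-q->s8 s9-p->s0 s9-q->s11 s10-p->s11 s10-q->s10 s11-p->s5 s11-q->s11

Build one automaton per condition and run them in lockstep. The first has 3 states tracking whether and how much of `qq` has been seen; the second has 4 states tracking the count of `p`s modulo 4. A product state is a pair (one from each), accepting exactly when both do.
          p    q  
>  s0     s1   s2 
   s1     s3   s4 
   s2     s1   s5 
   s3     s6   s7 
   s4     s3   s8 
   s5     s8   s5 
   s6     s0   s9 
   s7     s6  s10 
   s8    s10   s8 
   s9     s0  s11 
   s10   s11  s10 
 * s11    s5  s11 
(> = start, * = accepting)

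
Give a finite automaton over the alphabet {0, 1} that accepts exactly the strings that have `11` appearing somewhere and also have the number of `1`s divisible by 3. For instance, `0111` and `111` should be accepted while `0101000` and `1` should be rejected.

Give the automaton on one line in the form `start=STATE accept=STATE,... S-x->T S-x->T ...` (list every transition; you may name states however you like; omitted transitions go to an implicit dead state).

Run two small machines in parallel and take their product. One (3 states) tracks whether and how much of `11` has been seen; the other (3 states) tracks the count of `1`s modulo 3. Each combined state is a pair, one component from each; accept when both components accept.
With 9 states:
        0   1  
>  S0   S0  S1 
   S1   S2  S3 
   S2   S2  S4 
   S3   S3  S5 
   S4   S6  S5 
 * S5   S5  S7 
   S6   S6  S8 
   S7   S7  S3 
   S8   S0  S7 
(> = start, * = accepting)

start=S0 accept=S5 S0-0->S0 S0-1->S1 S1-0->S2 S1-1->S3 S2-0->S2 S2-1->S4 S3-0->S3 S3-1->S5 S4-0->S6 S4-1->S5 S5-0->S5 S5-1->S7 S6-0->S6 S6-1->S8 S7-0->S7 S7-1->S3 S8-0->S0 S8-1->S7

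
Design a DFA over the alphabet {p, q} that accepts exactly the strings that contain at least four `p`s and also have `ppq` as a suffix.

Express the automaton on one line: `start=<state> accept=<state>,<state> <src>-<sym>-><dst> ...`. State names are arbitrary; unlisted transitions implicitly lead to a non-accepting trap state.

start=S0 accept=S12,S15 S0-p->S1 S0-q->S0 S1-p->S2 S1-q->S3 S2-p->S4 S2-q->S5 S3-p->S6 S3-q->S3 S4-p->S7 S4-q->S8 S5-p->S9 S5-q->S10 S6-p->S4 S6-q->S10 S7-p->S11 S7-q->S12 S8-p->S13 S8-q->S14 S9-p->S7 S9-q->S14 S10-p->S9 S10-q->S10 S11-p->S11 S11-q->S15 S12-p->S16 S12-q->S17 S13-p->S11 S13-q->S17 S14-p->S13 S14-q->S14 S15-p->S16 S15-q->S18 S16-p->S11 S16-q->S18 S17-p->S16 S17-q->S17 S18-p->S16 S18-q->S18

Handle the two conditions separately and then intersect. One (6 states) tracks the count of `p`s, saturating at 5; the other (4 states) tracks how much of the suffix `ppq` has currently been matched. Each combined state is a pair, one component from each; accept when both components accept.
A 19-state machine:
          p    q  
>  S0     S1   S0 
   S1     S2   S3 
   S2     S4   S5 
   S3     S6   S3 
   S4     S7   S8 
   S5     S9  S10 
   S6     S4  S10 
   S7    S11  S12 
   S8    S13  S14 
   S9     S7  S14 
   S10    S9  S10 
   S11   S11  S15 
 * S12   S16  S17 
   S13   S11  S17 
   S14   S13  S14 
 * S15   S16  S18 
   S16   S11  S18 
   S17   S16  S17 
   S18   S16  S18 
(> = start, * = accepting)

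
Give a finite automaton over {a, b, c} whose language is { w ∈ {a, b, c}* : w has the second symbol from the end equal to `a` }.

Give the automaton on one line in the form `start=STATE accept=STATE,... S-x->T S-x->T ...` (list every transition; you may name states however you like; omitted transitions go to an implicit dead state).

Because acceptance depends on a position counted from the end, the machine has to buffer the most recent 2 symbols. Make each state the string of the last up-to-2 symbols read; on input `x` shift the window left and append `x`. Accept when the buffered window has length 2 and begins with `a`.
A 13-state machine:
          a    b    c  
>  q0     q1   q2   q3 
   q1     q4   q5   q6 
   q2     q7   q8   q9 
   q3    q10  q11  q12 
 * q4     q4   q5   q6 
 * q5     q7   q8   q9 
 * q6    q10  q11  q12 
   q7     q4   q5   q6 
   q8     q7   q8   q9 
   q9    q10  q11  q12 
   q10    q4   q5   q6 
   q11    q7   q8   q9 
   q12   q10  q11  q12 
(> = start, * = accepting)

start=q0 accept=q4,q5,q6 q0-a->q1 q0-b->q2 q0-c->q3 q1-a->q4 q1-b->q5 q1-c->q6 q2-a->q7 q2-b->q8 q2-c->q9 q3-a->q10 q3-b->q11 q3-c->q12 q4-a->q4 q4-b->q5 q4-c->q6 q5-a->q7 q5-b->q8 q5-c->q9 q6-a->q10 q6-b->q11 q6-c->q12 q7-a->q4 q7-b->q5 q7-c->q6 q8-a->q7 q8-b->q8 q8-c->q9 q9-a->q10 q9-b->q11 q9-c->q12 q10-a->q4 q10-b->q5 q10-c->q6 q11-a->q7 q11-b->q8 q11-c->q9 q12-a->q10 q12-b->q11 q12-c->q12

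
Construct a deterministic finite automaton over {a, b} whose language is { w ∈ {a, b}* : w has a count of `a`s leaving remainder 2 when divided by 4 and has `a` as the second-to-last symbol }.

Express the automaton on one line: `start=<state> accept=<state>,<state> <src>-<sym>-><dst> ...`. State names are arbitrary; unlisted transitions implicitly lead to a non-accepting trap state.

start=q0 accept=q2,q5 q0-a->q1 q0-b->q0 q1-a->q2 q1-b->q3 q2-a->q4 q2-b->q5 q3-a->q6 q3-b->q3 q4-a->q0 q4-b->q4 q5-a->q4 q5-b->q7 q6-a->q4 q6-b->q5 q7-a->q4 q7-b->q7

Handle the two conditions separately and then intersect. One (4 states) tracks the count of `a`s modulo 4; the other (7 states) tracks the last 2 symbols read. Each combined state is a pair, one component from each; accept when both components accept. Equivalent product states are then merged.
        a   b  
>  q0   q1  q0 
   q1   q2  q3 
 * q2   q4  q5 
   q3   q6  q3 
   q4   q0  q4 
 * q5   q4  q7 
   q6   q4  q5 
   q7   q4  q7 
(> = start, * = accepting)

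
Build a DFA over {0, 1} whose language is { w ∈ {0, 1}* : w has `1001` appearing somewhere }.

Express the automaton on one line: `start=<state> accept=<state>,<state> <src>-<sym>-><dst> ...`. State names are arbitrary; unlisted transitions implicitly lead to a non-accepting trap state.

Track how much of `1001` has been matched so far: state S0 is no progress, S4 is the absorbing accept state reached once `1001` has occurred. Intermediate states record partial matches; on a mismatch, fall back to the longest reusable overlap.
With 5 states:
        0   1  
>  S0   S0  S1 
   S1   S2  S1 
   S2   S3  S1 
   S3   S0  S4 
 * S4   S4  S4 
(> = start, * = accepting)

start=S0 accept=S4 S0-0->S0 S0-1->S1 S1-0->S2 S1-1->S1 S2-0->S3 S2-1->S1 S3-0->S0 S3-1->S4 S4-0->S4 S4-1->S4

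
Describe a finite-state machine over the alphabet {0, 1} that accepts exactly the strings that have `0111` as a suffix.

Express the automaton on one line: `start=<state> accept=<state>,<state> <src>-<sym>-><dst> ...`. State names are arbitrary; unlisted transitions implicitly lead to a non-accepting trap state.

start=q0 accept=q4 q0-0->q1 q0-1->q0 q1-0->q1 q1-1->q2 q2-0->q1 q2-1->q3 q3-0->q1 q3-1->q4 q4-0->q1 q4-1->q0

Let each state record the length of the longest suffix of the input read so far that is also a prefix of `0111`. q1 means the last symbol is `0`; q2 means the last 2 symbols are `01`; q3 means the last 3 symbols are `011`; q4 means the last 4 symbols are `0111`. Accept only at q4, where the string currently ends in `0111`.
5 states suffice.
        0   1  
>  q0   q1  q0 
   q1   q1  q2 
   q2   q1  q3 
   q3   q1  q4 
 * q4   q1  q0 
(> = start, * = accepting)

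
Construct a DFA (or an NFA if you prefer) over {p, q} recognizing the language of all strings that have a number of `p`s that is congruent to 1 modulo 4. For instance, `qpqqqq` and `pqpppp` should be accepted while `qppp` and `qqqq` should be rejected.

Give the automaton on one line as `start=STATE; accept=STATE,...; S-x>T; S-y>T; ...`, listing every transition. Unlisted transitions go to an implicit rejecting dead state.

The only thing that matters is how many `p`s have appeared, reduced mod 4. Use one state per residue: s0 for 0, …, s3 for 3. Reading `p` moves to the next residue; anything else stays put. s1 is accepting.
4 states suffice.
        p   q  
>  s0   s1  s0 
 * s1   s2  s1 
   s2   s3  s2 
   s3   s0  s3 
(> = start, * = accepting)

start=s0; accept=s1; s0-p>s1; s0-q>s0; s1-p>s2; s1-q>s1; s2-p>s3; s2-q>s2; s3-p>s0; s3-q>s3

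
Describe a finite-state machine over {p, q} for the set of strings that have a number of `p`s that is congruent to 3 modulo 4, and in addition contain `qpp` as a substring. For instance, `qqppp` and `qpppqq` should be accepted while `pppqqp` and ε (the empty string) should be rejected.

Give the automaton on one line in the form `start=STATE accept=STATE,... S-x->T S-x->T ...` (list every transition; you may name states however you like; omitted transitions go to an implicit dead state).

Run two small machines in parallel and take their product. One (4 states) tracks the count of `p`s modulo 4; the other (4 states) tracks whether and how much of `qpp` has been seen. Each combined state is a pair, one component from each; accept when both components accept.
16 states suffice.
          p    q  
>  s0     s1   s2 
   s1     s3   s4 
   s2     s5   s2 
   s3     s6   s7 
   s4     s8   s4 
   s5     s9   s4 
   s6     s0  s10 
   s7    s11   s7 
   s8    s12   s7 
   s9    s12   s9 
   s10   s13  s10 
   s11   s14  s10 
 * s12   s14  s12 
   s13   s15   s2 
   s14   s15  s14 
   s15    s9  s15 
(> = start, * = accepting)

start=s0 accept=s12 s0-p->s1 s0-q->s2 s1-p->s3 s1-q->s4 s2-p->s5 s2-q->s2 s3-p->s6 s3-q->s7 s4-p->s8 s4-q->s4 s5-p->s9 s5-q->s4 s6-p->s0 s6-q->s10 s7-p->s11 s7-q->s7 s8-p->s12 s8-q->s7 s9-p->s12 s9-q->s9 s10-p->s13 s10-q->s10 s11-p->s14 s11-q->s10 s12-p->s14 s12-q->s12 s13-p->s15 s13-q->s2 s14-p->s15 s14-q->s14 s15-p->s9 s15-q->s15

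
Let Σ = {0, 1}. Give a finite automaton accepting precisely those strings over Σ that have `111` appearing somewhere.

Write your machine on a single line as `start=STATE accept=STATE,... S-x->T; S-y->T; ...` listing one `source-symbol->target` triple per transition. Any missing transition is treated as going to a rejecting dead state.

Track how much of `111` has been matched so far: state s0 is no progress, s3 is the absorbing accept state reached once `111` has occurred. Intermediate states record partial matches; on a mismatch, fall back to the longest reusable overlap.
        0   1  
>  s0   s0  s1 
   s1   s0  s2 
   s2   s0  s3 
 * s3   s3  s3 
(> = start, * = accepting)

start=s0; accept=s3; s0-0->s0; s0-1->s1; s1-0->s0; s1-1->s2; s2-0->s0; s2-1->s3; s3-0->s3; s3-1->s3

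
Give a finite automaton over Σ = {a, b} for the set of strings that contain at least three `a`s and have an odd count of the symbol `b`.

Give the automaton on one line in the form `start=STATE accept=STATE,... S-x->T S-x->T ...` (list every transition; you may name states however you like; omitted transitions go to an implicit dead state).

start=s0 accept=s8,s9 s0-a->s1 s0-b->s2 s1-a->s3 s1-b->s4 s2-a->s4 s2-b->s0 s3-a->s5 s3-b->s6 s4-a->s6 s4-b->s1 s5-a->s7 s5-b->s8 s6-a->s8 s6-b->s3 s7-a->s7 s7-b->s9 s8-a->s9 s8-b->s5 s9-a->s9 s9-b->s7

Run two small machines in parallel and take their product. One (5 states) tracks the count of `a`s, saturating at 4; the other (2 states) tracks the count of `b`s modulo 2. Each combined state is a pair, one component from each; accept when both components accept.
With 10 states:
        a   b  
>  s0   s1  s2 
   s1   s3  s4 
   s2   s4  s0 
   s3   s5  s6 
   s4   s6  s1 
   s5   s7  s8 
   s6   s8  s3 
   s7   s7  s9 
 * s8   s9  s5 
 * s9   s9  s7 
(> = start, * = accepting)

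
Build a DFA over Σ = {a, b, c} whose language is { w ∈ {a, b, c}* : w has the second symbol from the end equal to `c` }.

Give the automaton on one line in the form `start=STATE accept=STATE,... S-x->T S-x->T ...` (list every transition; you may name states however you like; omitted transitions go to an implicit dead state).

start=q0 accept=q10,q11,q12 q0-a->q1 q0-b->q2 q0-c->q3 q1-a->q4 q1-b->q5 q1-c->q6 q2-a->q7 q2-b->q8 q2-c->q9 q3-a->q10 q3-b->q11 q3-c->q12 q4-a->q4 q4-b->q5 q4-c->q6 q5-a->q7 q5-b->q8 q5-c->q9 q6-a->q10 q6-b->q11 q6-c->q12 q7-a->q4 q7-b->q5 q7-c->q6 q8-a->q7 q8-b->q8 q8-c->q9 q9-a->q10 q9-b->q11 q9-c->q12 q10-a->q4 q10-b->q5 q10-c->q6 q11-a->q7 q11-b->q8 q11-c->q9 q12-a->q10 q12-b->q11 q12-c->q12

Because acceptance depends on a position counted from the end, the machine has to buffer the most recent 2 symbols. Make each state the string of the last up-to-2 symbols read; on input `x` shift the window left and append `x`. Accept when the buffered window has length 2 and begins with `c`.
A 13-state machine:
          a    b    c  
>  q0     q1   q2   q3 
   q1     q4   q5   q6 
   q2     q7   q8   q9 
   q3    q10  q11  q12 
   q4     q4   q5   q6 
   q5     q7   q8   q9 
   q6    q10  q11  q12 
   q7     q4   q5   q6 
   q8     q7   q8   q9 
   q9    q10  q11  q12 
 * q10    q4   q5   q6 
 * q11    q7   q8   q9 
 * q12   q10  q11  q12 
(> = start, * = accepting)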